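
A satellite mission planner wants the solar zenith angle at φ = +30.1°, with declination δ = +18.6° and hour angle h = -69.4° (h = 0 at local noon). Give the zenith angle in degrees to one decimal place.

θ_z = 63.4°

cos θ_z = sin φ sin δ + cos φ cos δ cos h = 0.159962 + 0.288497 = 0.448459.
θ_z = arccos(0.448459) = 63.4°.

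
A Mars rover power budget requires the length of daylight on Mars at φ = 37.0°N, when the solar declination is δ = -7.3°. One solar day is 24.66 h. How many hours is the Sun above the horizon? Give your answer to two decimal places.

11.57 h

cos H₀ = −tan φ · tan δ = −tan(+37.0°) × tan(-7.300°) = 0.0965, so H₀ = 1.4741 rad = 84.46°.
Daylight = 2H₀/(2π) × 24.66 h = (1.4741/π) × 24.66 = 11.57 h.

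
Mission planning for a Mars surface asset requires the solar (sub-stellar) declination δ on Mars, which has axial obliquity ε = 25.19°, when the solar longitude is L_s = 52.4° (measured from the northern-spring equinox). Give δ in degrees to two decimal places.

δ = +19.71°

sin δ = sin ε · sin L_s = sin 25.19° × sin 52.4° = 0.337215.
δ = arcsin(0.337215) = +19.71°.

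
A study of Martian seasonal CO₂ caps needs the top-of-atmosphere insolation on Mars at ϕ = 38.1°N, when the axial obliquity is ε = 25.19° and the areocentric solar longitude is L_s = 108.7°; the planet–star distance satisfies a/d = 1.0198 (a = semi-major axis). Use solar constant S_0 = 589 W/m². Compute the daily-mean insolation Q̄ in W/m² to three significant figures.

sin δ = sin 25.19° × sin 108.7° = 0.40315, so δ = +23.775°.
cos h₀ = −tan(+38.1°) tan(+23.775°) = -0.3454, h₀ = 1.9235 rad.
Bracket: h₀ sin ϕ sin δ + cos ϕ cos δ sin h₀ = 1.9235×0.61704×0.40315 + 0.78694×0.91513×0.93845 = 0.478489 + 0.675827 = 1.154316.
Inverse-square distance factor (a/d)² = 1.0198² = 1.039992.
Q̄ = (S_0/π) × 1.039992 × [bracket] = (589/π) × 1.039992 × 1.154316 = 225.1 W/m².

Q̄ ≈ 225 W/m²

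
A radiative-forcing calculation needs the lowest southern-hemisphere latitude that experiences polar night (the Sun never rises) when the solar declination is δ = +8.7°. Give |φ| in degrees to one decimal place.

Polar night requires cos H₀ = −tan φ tan δ ≥ 1, i.e. tan φ tan δ ≤ −1.
The boundary is |tan φ| · |tan δ| = 1, so |φ| = 90° − |δ| = 90° − 8.7° = 81.3° in the southern hemisphere.

|φ| = 81.3°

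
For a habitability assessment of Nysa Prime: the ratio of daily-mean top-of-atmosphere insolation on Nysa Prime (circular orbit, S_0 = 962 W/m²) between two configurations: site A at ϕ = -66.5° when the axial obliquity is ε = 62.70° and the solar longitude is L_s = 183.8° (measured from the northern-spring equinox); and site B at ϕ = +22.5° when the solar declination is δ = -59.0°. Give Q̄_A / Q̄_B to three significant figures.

Q̄_A / Q̄_B ≈ 6.16

— Configuration A (ϕ=-66.5°):
Solar declination: sin δ = sin ε · sin L_s = sin 62.70° × sin 183.8° = -0.05889, so δ = -3.376°.
cos h₀ = −tan(-66.5°) tan(-3.376°) = -0.1357, h₀ = 1.7069 rad.
Bracket: h₀ sin ϕ sin δ + cos ϕ cos δ sin h₀ = 1.7069×-0.91706×-0.05889 + 0.39875×0.99826×0.99075 = 0.092182 + 0.394374 = 0.486556.
Q̄ = (S_0/π) × [bracket] = (962/π) × 0.486556 = 148.99 W/m².
— Configuration B (ϕ=+22.5°):
cos h₀ = −tan(+22.5°) tan(-59.000°) = 0.6894, h₀ = 0.8102 rad.
Bracket: h₀ sin ϕ sin δ + cos ϕ cos δ sin h₀ = 0.8102×0.38268×-0.85717 + 0.92388×0.51504×0.72441 = -0.265763 + 0.344700 = 0.078937.
Q̄ = (S_0/π) × [bracket] = (962/π) × 0.078937 = 24.172 W/m².
Ratio Q̄_A / Q̄_B = 148.99 / 24.172 = 6.164.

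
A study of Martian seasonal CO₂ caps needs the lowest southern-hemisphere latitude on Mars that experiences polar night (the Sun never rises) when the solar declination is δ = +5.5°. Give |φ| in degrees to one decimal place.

Polar night requires cos H₀ = −tan φ tan δ ≥ 1, i.e. tan φ tan δ ≤ −1.
The boundary is |tan φ| · |tan δ| = 1, so |φ| = 90° − |δ| = 90° − 5.5° = 84.5° in the southern hemisphere.

|φ| = 84.5°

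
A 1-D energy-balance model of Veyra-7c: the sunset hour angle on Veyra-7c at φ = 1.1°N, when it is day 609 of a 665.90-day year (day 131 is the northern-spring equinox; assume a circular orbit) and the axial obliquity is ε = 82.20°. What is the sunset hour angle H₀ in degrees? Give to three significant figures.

Solar longitude: λ_s = 360° × (609 − 131)/665.90 = 258.417°.
sin δ = sin 82.20° × sin 258.417° = -0.97057, so δ = -76.066°.
cos H₀ = −tan φ · tan δ = −tan(+1.1°) × tan(-76.066°) = 0.0774, so H₀ = 1.4933 rad = 85.56°.

H₀ = 85.6°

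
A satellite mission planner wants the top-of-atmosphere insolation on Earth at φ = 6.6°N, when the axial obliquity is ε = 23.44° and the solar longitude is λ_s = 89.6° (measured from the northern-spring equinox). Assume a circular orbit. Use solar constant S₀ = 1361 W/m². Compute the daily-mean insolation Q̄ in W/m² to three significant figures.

Q̄ ≈ 426 W/m²

Solar declination: sin δ = sin ε · sin λ_s = sin 23.44° × sin 89.6° = 0.39778, so δ = +23.439°.
cos H₀ = −tan(+6.6°) tan(+23.439°) = -0.0502, H₀ = 1.6210 rad.
Bracket: H₀ sin φ sin δ + cos φ cos δ sin H₀ = 1.6210×0.11494×0.39778 + 0.99337×0.91748×0.99874 = 0.074113 + 0.910249 = 0.984362.
Q̄ = (S₀/π) × [bracket] = (1361/π) × 0.984362 = 426.4 W/m².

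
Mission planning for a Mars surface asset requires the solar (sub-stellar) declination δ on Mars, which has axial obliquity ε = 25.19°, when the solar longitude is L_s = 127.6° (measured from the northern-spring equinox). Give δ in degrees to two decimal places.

δ = +19.71°

sin δ = sin ε · sin L_s = sin 25.19° × sin 127.6° = 0.337215.
δ = arcsin(0.337215) = +19.71°.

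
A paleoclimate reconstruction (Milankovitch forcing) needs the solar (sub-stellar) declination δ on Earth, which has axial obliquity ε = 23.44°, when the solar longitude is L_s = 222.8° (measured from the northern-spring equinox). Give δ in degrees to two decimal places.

sin δ = sin ε · sin L_s = sin 23.44° × sin 222.8° = -0.270274.
δ = arcsin(-0.270274) = -15.68°.

δ = -15.68°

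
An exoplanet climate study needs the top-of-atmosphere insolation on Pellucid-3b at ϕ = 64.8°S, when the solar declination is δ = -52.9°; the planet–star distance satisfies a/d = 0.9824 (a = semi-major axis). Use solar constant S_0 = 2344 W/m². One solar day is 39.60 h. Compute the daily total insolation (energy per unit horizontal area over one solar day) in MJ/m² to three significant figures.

cos h₀ = −tan(-64.8°) tan(-52.900°) = -2.8099 ≤ −1 ⇒ polar day, h₀ = π.
Bracket: h₀ sin ϕ sin δ + cos ϕ cos δ sin h₀ = 3.1416×-0.90483×-0.79758 + 0.42578×0.60321×0.00000 = 2.267212 + 0.000000 = 2.267212.
Inverse-square distance factor (a/d)² = 0.9824² = 0.965110.
Q̄ = (S_0/π) × 0.965110 × [bracket] = (2344/π) × 0.965110 × 2.267212 = 1632.6 W/m².
Daily total = Q̄ × 39.60 h × 3600 s/h = 1632.6 × 39.60 × 3600 / 10⁶ = 232.7 MJ/m².

233 MJ/m²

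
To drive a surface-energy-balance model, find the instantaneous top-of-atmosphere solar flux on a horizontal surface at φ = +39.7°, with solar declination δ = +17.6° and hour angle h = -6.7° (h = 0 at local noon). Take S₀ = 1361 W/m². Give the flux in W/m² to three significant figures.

cos θ_z = sin φ sin δ + cos φ cos δ cos h = 0.193144 + 0.728376 = 0.921520.
Flux = S₀ · cos θ_z = 1361 × 0.921520 = 1254 W/m².

1.25e+03 W/m²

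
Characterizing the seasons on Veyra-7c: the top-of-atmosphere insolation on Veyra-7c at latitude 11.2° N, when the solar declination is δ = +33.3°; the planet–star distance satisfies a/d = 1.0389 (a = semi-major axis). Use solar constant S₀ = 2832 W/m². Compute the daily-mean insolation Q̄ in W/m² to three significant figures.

Q̄ ≈ 967 W/m²

cos H₀ = −tan(+11.2°) tan(+33.300°) = -0.1301, H₀ = 1.7012 rad.
Bracket: H₀ sin φ sin δ + cos φ cos δ sin H₀ = 1.7012×0.19423×0.54902 + 0.98096×0.83581×0.99151 = 0.181409 + 0.812935 = 0.994344.
Inverse-square distance factor (a/d)² = 1.0389² = 1.079313.
Q̄ = (S₀/π) × 1.079313 × [bracket] = (2832/π) × 1.079313 × 0.994344 = 967.4 W/m².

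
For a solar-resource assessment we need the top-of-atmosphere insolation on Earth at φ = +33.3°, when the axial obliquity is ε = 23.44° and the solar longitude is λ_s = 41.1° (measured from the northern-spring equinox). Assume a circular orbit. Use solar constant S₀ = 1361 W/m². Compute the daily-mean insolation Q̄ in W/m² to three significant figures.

Solar declination: sin δ = sin ε · sin λ_s = sin 23.44° × sin 41.1° = 0.26150, so δ = +15.159°.
cos H₀ = −tan(+33.3°) tan(+15.159°) = -0.1780, H₀ = 1.7497 rad.
Bracket: H₀ sin φ sin δ + cos φ cos δ sin H₀ = 1.7497×0.54902×0.26150 + 0.83581×0.96520×0.98404 = 0.251202 + 0.793848 = 1.045050.
Q̄ = (S₀/π) × [bracket] = (1361/π) × 1.045050 = 452.7 W/m².

Q̄ ≈ 453 W/m²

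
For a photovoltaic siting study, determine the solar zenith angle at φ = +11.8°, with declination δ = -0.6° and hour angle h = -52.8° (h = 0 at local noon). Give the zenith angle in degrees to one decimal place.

θ_z = 53.9°

cos θ_z = sin φ sin δ + cos φ cos δ cos h = -0.002141 + 0.591790 = 0.589649.
θ_z = arccos(0.589649) = 53.9°.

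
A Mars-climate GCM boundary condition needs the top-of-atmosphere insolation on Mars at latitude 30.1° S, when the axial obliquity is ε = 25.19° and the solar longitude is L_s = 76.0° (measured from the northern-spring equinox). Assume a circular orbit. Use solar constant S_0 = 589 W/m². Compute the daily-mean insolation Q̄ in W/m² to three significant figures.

Q̄ ≈ 91.9 W/m²

Solar declination: sin δ = sin ε · sin L_s = sin 25.19° × sin 76.0° = 0.41298, so δ = +24.392°.
cos h₀ = −tan(-30.1°) tan(+24.392°) = 0.2629, h₀ = 1.3048 rad.
Bracket: h₀ sin ϕ sin δ + cos ϕ cos δ sin h₀ = 1.3048×-0.50151×0.41298 + 0.86515×0.91074×0.96483 = -0.270242 + 0.760215 = 0.489973.
Q̄ = (S_0/π) × [bracket] = (589/π) × 0.489973 = 91.86 W/m².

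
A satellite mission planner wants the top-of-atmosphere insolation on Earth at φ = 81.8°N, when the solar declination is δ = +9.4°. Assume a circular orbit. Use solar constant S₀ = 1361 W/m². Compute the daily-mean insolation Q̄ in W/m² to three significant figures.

cos H₀ = −tan(+81.8°) tan(+9.400°) = -1.1488 ≤ −1 ⇒ polar day, H₀ = π.
Bracket: H₀ sin φ sin δ + cos φ cos δ sin H₀ = 3.1416×0.98978×0.16333 + 0.14263×0.98657×0.00000 = 0.507873 + 0.000000 = 0.507873.
Q̄ = (S₀/π) × [bracket] = (1361/π) × 0.507873 = 220.0 W/m².

Q̄ ≈ 220 W/m²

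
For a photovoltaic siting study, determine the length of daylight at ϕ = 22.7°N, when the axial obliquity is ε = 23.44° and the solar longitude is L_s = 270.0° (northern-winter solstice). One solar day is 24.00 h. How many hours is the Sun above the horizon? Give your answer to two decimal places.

10.61 h

Solar declination: sin δ = sin ε · sin L_s = sin 23.44° × sin 270.0° = -0.39779, so δ = -23.440°.
cos h₀ = −tan ϕ · tan δ = −tan(+22.7°) × tan(-23.440°) = 0.1814, so h₀ = 1.3884 rad = 79.55°.
Daylight = 2h₀/(2π) × 24.00 h = (1.3884/π) × 24.00 = 10.61 h.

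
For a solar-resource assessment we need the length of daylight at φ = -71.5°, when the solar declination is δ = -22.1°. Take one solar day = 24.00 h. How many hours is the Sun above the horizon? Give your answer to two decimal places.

Sunrise equation: cos H₀ = −tan φ · tan δ = -1.2136 ≤ −1, so the Sun never sets (polar day) and H₀ = π.
Daylight = 2H₀/(2π) × 24.00 h = (3.1416/π) × 24.00 = 24.00 h.

24.00 h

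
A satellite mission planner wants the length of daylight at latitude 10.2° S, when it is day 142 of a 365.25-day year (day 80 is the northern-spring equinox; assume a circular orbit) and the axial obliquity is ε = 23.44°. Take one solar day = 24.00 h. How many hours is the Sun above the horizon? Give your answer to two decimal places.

Solar longitude: L_s = 360° × (142 − 80)/365.25 = 61.109°.
sin δ = sin 23.44° × sin 61.109° = 0.34828, so δ = +20.382°.
cos h₀ = −tan ϕ · tan δ = −tan(-10.2°) × tan(+20.382°) = 0.0669, so h₀ = 1.5039 rad = 86.17°.
Daylight = 2h₀/(2π) × 24.00 h = (1.5039/π) × 24.00 = 11.49 h.

11.49 h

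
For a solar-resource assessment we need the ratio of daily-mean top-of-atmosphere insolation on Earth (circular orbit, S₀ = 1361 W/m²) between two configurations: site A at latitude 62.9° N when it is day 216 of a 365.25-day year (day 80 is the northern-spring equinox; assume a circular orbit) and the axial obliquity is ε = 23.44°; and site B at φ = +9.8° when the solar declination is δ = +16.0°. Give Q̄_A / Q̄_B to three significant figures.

— Configuration A (φ=+62.9°):
Solar longitude: λ_s = 360° × (216 − 80)/365.25 = 134.045°.
sin δ = sin 23.44° × sin 134.045° = 0.28593, so δ = +16.614°.
cos H₀ = −tan(+62.9°) tan(+16.614°) = -0.5831, H₀ = 2.1933 rad.
Bracket: H₀ sin φ sin δ + cos φ cos δ sin H₀ = 2.1933×0.89021×0.28593 + 0.45554×0.95825×0.81240 = 0.558278 + 0.354630 = 0.912908.
Q̄ = (S₀/π) × [bracket] = (1361/π) × 0.912908 = 395.49 W/m².
— Configuration B (φ=+9.8°):
cos H₀ = −tan(+9.8°) tan(+16.000°) = -0.0495, H₀ = 1.6203 rad.
Bracket: H₀ sin φ sin δ + cos φ cos δ sin H₀ = 1.6203×0.17021×0.27564 + 0.98541×0.96126×0.99877 = 0.076019 + 0.946070 = 1.022089.
Q̄ = (S₀/π) × [bracket] = (1361/π) × 1.022089 = 442.79 W/m².
Ratio Q̄_A / Q̄_B = 395.49 / 442.79 = 0.8932.

Q̄_A / Q̄_B ≈ 0.893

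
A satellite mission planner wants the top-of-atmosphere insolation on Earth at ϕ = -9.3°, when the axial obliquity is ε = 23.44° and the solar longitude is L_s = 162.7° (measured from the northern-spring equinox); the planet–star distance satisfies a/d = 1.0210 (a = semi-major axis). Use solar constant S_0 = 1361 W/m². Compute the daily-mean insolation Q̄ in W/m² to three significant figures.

Q̄ ≈ 429 W/m²

Solar declination: sin δ = sin ε · sin L_s = sin 23.44° × sin 162.7° = 0.11829, so δ = +6.794°.
cos h₀ = −tan(-9.3°) tan(+6.794°) = 0.0195, h₀ = 1.5513 rad.
Bracket: h₀ sin ϕ sin δ + cos ϕ cos δ sin h₀ = 1.5513×-0.16160×0.11829 + 0.98686×0.99298×0.99981 = -0.029654 + 0.979746 = 0.950092.
Inverse-square distance factor (a/d)² = 1.0210² = 1.042441.
Q̄ = (S_0/π) × 1.042441 × [bracket] = (1361/π) × 1.042441 × 0.950092 = 429.1 W/m².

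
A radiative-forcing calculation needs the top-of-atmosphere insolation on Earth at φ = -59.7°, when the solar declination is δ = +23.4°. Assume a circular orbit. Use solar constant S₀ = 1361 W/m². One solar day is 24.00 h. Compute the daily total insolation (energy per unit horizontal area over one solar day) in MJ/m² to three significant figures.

cos H₀ = −tan(-59.7°) tan(+23.400°) = 0.7405, H₀ = 0.7369 rad.
Bracket: H₀ sin φ sin δ + cos φ cos δ sin H₀ = 0.7369×-0.86340×0.39715 + 0.50453×0.91775×0.67201 = -0.252683 + 0.311162 = 0.058479.
Q̄ = (S₀/π) × [bracket] = (1361/π) × 0.058479 = 25.334 W/m².
Daily total = Q̄ × 24.00 h × 3600 s/h = 25.334 × 24.00 × 3600 / 10⁶ = 2.189 MJ/m².

2.19 MJ/m²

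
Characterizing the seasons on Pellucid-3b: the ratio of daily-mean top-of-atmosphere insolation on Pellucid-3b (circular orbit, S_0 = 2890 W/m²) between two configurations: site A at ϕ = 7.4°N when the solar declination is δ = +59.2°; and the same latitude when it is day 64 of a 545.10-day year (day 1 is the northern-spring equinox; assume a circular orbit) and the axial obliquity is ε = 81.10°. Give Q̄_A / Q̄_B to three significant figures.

Q̄_A / Q̄_B ≈ 0.783

— Configuration A (ϕ=+7.4°):
cos h₀ = −tan(+7.4°) tan(+59.200°) = -0.2179, h₀ = 1.7904 rad.
Bracket: h₀ sin ϕ sin δ + cos ϕ cos δ sin h₀ = 1.7904×0.12880×0.85896 + 0.99167×0.51204×0.97598 = 0.198079 + 0.495578 = 0.693657.
Q̄ = (S_0/π) × [bracket] = (2890/π) × 0.693657 = 638.11 W/m².
— Configuration B (ϕ=+7.4°):
Solar longitude: L_s = 360° × (64 − 1)/545.10 = 41.607°.
sin δ = sin 81.10° × sin 41.607° = 0.65602, so δ = +40.997°.
cos h₀ = −tan(+7.4°) tan(+40.997°) = -0.1129, h₀ = 1.6839 rad.
Bracket: h₀ sin ϕ sin δ + cos ϕ cos δ sin h₀ = 1.6839×0.12880×0.65602 + 0.99167×0.75474×0.99361 = 0.142282 + 0.743670 = 0.885952.
Q̄ = (S_0/π) × [bracket] = (2890/π) × 0.885952 = 815.00 W/m².
Ratio Q̄_A / Q̄_B = 638.11 / 815.00 = 0.7830.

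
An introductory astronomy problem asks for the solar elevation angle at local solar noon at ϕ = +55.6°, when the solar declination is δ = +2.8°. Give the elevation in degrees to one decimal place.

37.2°

At local noon the hour angle is zero, so the zenith angle equals |ϕ − δ| = |+55.6° − (+2.800°)| = 52.800°.
Elevation = 90° − 52.800° = 37.2°.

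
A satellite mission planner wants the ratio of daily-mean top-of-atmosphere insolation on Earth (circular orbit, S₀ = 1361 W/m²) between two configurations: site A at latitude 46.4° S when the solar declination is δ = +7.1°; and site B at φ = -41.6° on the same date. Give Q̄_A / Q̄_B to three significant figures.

Q̄_A / Q̄_B ≈ 0.890

— Configuration A (φ=-46.4°):
cos H₀ = −tan(-46.4°) tan(+7.100°) = 0.1308, H₀ = 1.4396 rad.
Bracket: H₀ sin φ sin δ + cos φ cos δ sin H₀ = 1.4396×-0.72417×0.12360 + 0.68962×0.99233×0.99141 = -0.128855 + 0.678452 = 0.549597.
Q̄ = (S₀/π) × [bracket] = (1361/π) × 0.549597 = 238.10 W/m².
— Configuration B (φ=-41.6°):
cos H₀ = −tan(-41.6°) tan(+7.100°) = 0.1106, H₀ = 1.4600 rad.
Bracket: H₀ sin φ sin δ + cos φ cos δ sin H₀ = 1.4600×-0.66393×0.12360 + 0.74780×0.99233×0.99387 = -0.119810 + 0.737516 = 0.617706.
Q̄ = (S₀/π) × [bracket] = (1361/π) × 0.617706 = 267.60 W/m².
Ratio Q̄_A / Q̄_B = 238.10 / 267.60 = 0.8898.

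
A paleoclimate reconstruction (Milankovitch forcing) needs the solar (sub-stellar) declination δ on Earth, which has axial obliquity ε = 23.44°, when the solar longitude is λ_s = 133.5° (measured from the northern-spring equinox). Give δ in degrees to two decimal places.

δ = +16.77°

sin δ = sin ε · sin λ_s = sin 23.44° × sin 133.5° = 0.288546.
δ = arcsin(0.288546) = +16.77°.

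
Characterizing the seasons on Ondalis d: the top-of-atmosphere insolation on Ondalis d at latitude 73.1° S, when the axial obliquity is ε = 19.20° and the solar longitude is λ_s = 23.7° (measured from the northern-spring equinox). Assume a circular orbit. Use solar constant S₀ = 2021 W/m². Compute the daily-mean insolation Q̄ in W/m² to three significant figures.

Q̄ ≈ 75.7 W/m²

Solar declination: sin δ = sin ε · sin λ_s = sin 19.20° × sin 23.7° = 0.13219, so δ = +7.596°.
cos H₀ = −tan(-73.1°) tan(+7.596°) = 0.4389, H₀ = 1.1164 rad.
Bracket: H₀ sin φ sin δ + cos φ cos δ sin H₀ = 1.1164×-0.95681×0.13219 + 0.29070×0.99122×0.89852 = -0.141203 + 0.258906 = 0.117703.
Q̄ = (S₀/π) × [bracket] = (2021/π) × 0.117703 = 75.72 W/m².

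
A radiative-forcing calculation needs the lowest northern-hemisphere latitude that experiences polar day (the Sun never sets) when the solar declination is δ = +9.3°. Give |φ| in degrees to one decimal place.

|φ| = 80.7°

Polar day requires cos H₀ = −tan φ tan δ ≤ −1, i.e. tan φ tan δ ≥ 1.
The boundary is |tan φ| · |tan δ| = 1, so |φ| = 90° − |δ| = 90° − 9.3° = 80.7° in the northern hemisphere.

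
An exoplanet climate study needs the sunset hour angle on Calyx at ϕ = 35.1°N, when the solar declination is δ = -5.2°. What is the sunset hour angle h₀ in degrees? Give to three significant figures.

h₀ = 86.3°

cos h₀ = −tan ϕ · tan δ = −tan(+35.1°) × tan(-5.200°) = 0.0640, so h₀ = 1.5068 rad = 86.33°.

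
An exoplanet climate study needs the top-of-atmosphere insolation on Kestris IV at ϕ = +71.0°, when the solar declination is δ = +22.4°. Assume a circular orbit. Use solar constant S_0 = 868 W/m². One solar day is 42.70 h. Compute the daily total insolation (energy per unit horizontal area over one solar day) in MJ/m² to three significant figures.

cos h₀ = −tan(+71.0°) tan(+22.400°) = -1.1970 ≤ −1 ⇒ polar day, h₀ = π.
Bracket: h₀ sin ϕ sin δ + cos ϕ cos δ sin h₀ = 3.1416×0.94552×0.38107 + 0.32557×0.92455×0.00000 = 1.131948 + 0.000000 = 1.131948.
Q̄ = (S_0/π) × [bracket] = (868/π) × 1.131948 = 312.75 W/m².
Daily total = Q̄ × 42.70 h × 3600 s/h = 312.75 × 42.70 × 3600 / 10⁶ = 48.08 MJ/m².

48.1 MJ/m²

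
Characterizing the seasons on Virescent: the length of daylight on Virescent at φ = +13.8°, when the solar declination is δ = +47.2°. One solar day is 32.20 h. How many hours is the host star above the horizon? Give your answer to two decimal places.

cos H₀ = −tan φ · tan δ = −tan(+13.8°) × tan(+47.200°) = -0.2652, so H₀ = 1.8393 rad = 105.38°.
Daylight = 2H₀/(2π) × 32.20 h = (1.8393/π) × 32.20 = 18.85 h.

18.85 h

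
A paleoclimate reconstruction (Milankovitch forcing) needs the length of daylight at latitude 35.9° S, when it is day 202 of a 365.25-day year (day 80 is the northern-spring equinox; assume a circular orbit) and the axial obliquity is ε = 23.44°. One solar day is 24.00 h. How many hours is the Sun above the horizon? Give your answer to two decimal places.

9.95 h

Solar longitude: λ_s = 360° × (202 − 80)/365.25 = 120.246°.
sin δ = sin 23.44° × sin 120.246° = 0.34364, so δ = +20.099°.
cos H₀ = −tan φ · tan δ = −tan(-35.9°) × tan(+20.099°) = 0.2649, so H₀ = 1.3027 rad = 74.64°.
Daylight = 2H₀/(2π) × 24.00 h = (1.3027/π) × 24.00 = 9.95 h.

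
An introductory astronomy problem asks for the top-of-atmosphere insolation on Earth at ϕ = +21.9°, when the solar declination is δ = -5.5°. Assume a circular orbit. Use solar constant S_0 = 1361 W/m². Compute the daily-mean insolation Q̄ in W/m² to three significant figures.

Q̄ ≈ 376 W/m²

cos h₀ = −tan(+21.9°) tan(-5.500°) = 0.0387, h₀ = 1.5321 rad.
Bracket: h₀ sin ϕ sin δ + cos ϕ cos δ sin h₀ = 1.5321×0.37299×-0.09585 + 0.92784×0.99540×0.99925 = -0.054774 + 0.922879 = 0.868105.
Q̄ = (S_0/π) × [bracket] = (1361/π) × 0.868105 = 376.1 W/m².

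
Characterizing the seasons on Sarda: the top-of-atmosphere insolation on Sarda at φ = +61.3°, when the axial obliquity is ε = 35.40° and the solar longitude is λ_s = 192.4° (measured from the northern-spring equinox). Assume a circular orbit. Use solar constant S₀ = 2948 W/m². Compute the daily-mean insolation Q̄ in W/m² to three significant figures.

Q̄ ≈ 298 W/m²

Solar declination: sin δ = sin ε · sin λ_s = sin 35.40° × sin 192.4° = -0.12439, so δ = -7.146°.
cos H₀ = −tan(+61.3°) tan(-7.146°) = 0.2290, H₀ = 1.3398 rad.
Bracket: H₀ sin φ sin δ + cos φ cos δ sin H₀ = 1.3398×0.87715×-0.12439 + 0.48022×0.99223×0.97343 = -0.146184 + 0.463828 = 0.317644.
Q̄ = (S₀/π) × [bracket] = (2948/π) × 0.317644 = 298.1 W/m².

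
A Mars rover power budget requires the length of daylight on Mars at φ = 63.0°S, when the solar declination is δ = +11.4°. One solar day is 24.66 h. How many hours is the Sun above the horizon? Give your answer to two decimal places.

cos H₀ = −tan φ · tan δ = −tan(-63.0°) × tan(+11.400°) = 0.3957, so H₀ = 1.1639 rad = 66.69°.
Daylight = 2H₀/(2π) × 24.66 h = (1.1639/π) × 24.66 = 9.14 h.

9.14 h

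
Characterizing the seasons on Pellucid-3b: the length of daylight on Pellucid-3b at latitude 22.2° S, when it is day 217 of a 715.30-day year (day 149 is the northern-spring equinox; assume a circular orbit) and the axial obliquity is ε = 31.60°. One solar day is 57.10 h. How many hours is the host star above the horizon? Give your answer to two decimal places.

26.26 h

Solar longitude: λ_s = 360° × (217 − 149)/715.30 = 34.223°.
sin δ = sin 31.60° × sin 34.223° = 0.29470, so δ = +17.140°.
cos H₀ = −tan φ · tan δ = −tan(-22.2°) × tan(+17.140°) = 0.1259, so H₀ = 1.4446 rad = 82.77°.
Daylight = 2H₀/(2π) × 57.10 h = (1.4446/π) × 57.10 = 26.26 h.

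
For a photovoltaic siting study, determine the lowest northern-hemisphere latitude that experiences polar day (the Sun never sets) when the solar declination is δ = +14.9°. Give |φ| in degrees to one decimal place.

|φ| = 75.1°

Polar day requires cos H₀ = −tan φ tan δ ≤ −1, i.e. tan φ tan δ ≥ 1.
The boundary is |tan φ| · |tan δ| = 1, so |φ| = 90° − |δ| = 90° − 14.9° = 75.1° in the northern hemisphere.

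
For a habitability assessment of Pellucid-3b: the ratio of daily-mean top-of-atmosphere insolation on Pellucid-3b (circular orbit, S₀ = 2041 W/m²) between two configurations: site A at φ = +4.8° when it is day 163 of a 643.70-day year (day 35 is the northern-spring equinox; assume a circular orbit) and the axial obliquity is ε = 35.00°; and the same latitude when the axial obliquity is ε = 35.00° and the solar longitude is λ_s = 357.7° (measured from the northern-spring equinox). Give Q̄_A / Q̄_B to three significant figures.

Q̄_A / Q̄_B ≈ 0.915

— Configuration A (φ=+4.8°):
Solar longitude: λ_s = 360° × (163 − 35)/643.70 = 71.586°.
sin δ = sin 35.00° × sin 71.586° = 0.54421, so δ = +32.971°.
cos H₀ = −tan(+4.8°) tan(+32.971°) = -0.0545, H₀ = 1.6253 rad.
Bracket: H₀ sin φ sin δ + cos φ cos δ sin H₀ = 1.6253×0.08368×0.54421 + 0.99649×0.83895×0.99852 = 0.074015 + 0.834768 = 0.908783.
Q̄ = (S₀/π) × [bracket] = (2041/π) × 0.908783 = 590.41 W/m².
— Configuration B (φ=+4.8°):
Solar declination: sin δ = sin ε · sin λ_s = sin 35.00° × sin 357.7° = -0.02302, so δ = -1.319°.
cos H₀ = −tan(+4.8°) tan(-1.319°) = 0.0019, H₀ = 1.5689 rad.
Bracket: H₀ sin φ sin δ + cos φ cos δ sin H₀ = 1.5689×0.08368×-0.02302 + 0.99649×0.99974×1.00000 = -0.003022 + 0.996231 = 0.993209.
Q̄ = (S₀/π) × [bracket] = (2041/π) × 0.993209 = 645.26 W/m².
Ratio Q̄_A / Q̄_B = 590.41 / 645.26 = 0.9150.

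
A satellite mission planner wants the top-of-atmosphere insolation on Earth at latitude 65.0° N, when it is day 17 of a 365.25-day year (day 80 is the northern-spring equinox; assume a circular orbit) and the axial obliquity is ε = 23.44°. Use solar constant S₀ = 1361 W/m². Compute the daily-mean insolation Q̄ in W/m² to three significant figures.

Solar longitude: λ_s = 360° × (17 − 80)/365.25 = -62.094°, i.e. -62.094° + 360° = 297.906°.
sin δ = sin 23.44° × sin 297.906° = -0.35153, so δ = -20.581°.
cos H₀ = −tan(+65.0°) tan(-20.581°) = 0.8053, H₀ = 0.6347 rad.
Bracket: H₀ sin φ sin δ + cos φ cos δ sin H₀ = 0.6347×0.90631×-0.35153 + 0.42262×0.93618×0.59292 = -0.202212 + 0.234588 = 0.032376.
Q̄ = (S₀/π) × [bracket] = (1361/π) × 0.032376 = 14.03 W/m².

Q̄ ≈ 14.0 W/m²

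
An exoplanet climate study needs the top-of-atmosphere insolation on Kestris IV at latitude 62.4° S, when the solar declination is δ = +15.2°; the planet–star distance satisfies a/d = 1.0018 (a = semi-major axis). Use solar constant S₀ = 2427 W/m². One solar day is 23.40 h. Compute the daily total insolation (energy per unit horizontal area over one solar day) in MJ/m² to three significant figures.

9.40 MJ/m²

cos H₀ = −tan(-62.4°) tan(+15.200°) = 0.5197, H₀ = 1.0243 rad.
Bracket: H₀ sin φ sin δ + cos φ cos δ sin H₀ = 1.0243×-0.88620×0.26219 + 0.46330×0.96502×0.85435 = -0.237999 + 0.381975 = 0.143976.
Inverse-square distance factor (a/d)² = 1.0018² = 1.003603.
Q̄ = (S₀/π) × 1.003603 × [bracket] = (2427/π) × 1.003603 × 0.143976 = 111.63 W/m².
Daily total = Q̄ × 23.40 h × 3600 s/h = 111.63 × 23.40 × 3600 / 10⁶ = 9.404 MJ/m².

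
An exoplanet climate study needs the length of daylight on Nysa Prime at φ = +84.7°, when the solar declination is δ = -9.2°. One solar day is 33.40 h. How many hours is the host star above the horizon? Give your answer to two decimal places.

0.00 h

cos H₀ = −tan φ · tan δ = 1.7459 ≥ 1, so the host star never rises (polar night) and H₀ = 0.
Daylight = 2H₀/(2π) × 33.40 h = (0.0000/π) × 33.40 = 0.00 h.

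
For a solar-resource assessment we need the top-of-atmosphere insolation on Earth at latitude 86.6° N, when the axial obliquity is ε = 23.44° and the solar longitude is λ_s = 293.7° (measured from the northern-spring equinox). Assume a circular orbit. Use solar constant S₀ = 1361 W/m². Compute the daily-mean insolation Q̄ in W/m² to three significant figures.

Solar declination: sin δ = sin ε · sin λ_s = sin 23.44° × sin 293.7° = -0.36424, so δ = -21.361°.
cos H₀ = −tan(+86.6°) tan(-21.361°) = 6.5831 ≥ 1 ⇒ polar night, H₀ = 0 and Q̄ = 0.

Q̄ ≈ 0.00 W/m²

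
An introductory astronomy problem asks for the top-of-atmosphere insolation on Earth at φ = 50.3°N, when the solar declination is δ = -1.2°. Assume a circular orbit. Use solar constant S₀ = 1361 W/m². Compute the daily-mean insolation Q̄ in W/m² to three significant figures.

cos H₀ = −tan(+50.3°) tan(-1.200°) = 0.0252, H₀ = 1.5456 rad.
Bracket: H₀ sin φ sin δ + cos φ cos δ sin H₀ = 1.5456×0.76940×-0.02094 + 0.63877×0.99978×0.99968 = -0.024902 + 0.638425 = 0.613523.
Q̄ = (S₀/π) × [bracket] = (1361/π) × 0.613523 = 265.8 W/m².

Q̄ ≈ 266 W/m²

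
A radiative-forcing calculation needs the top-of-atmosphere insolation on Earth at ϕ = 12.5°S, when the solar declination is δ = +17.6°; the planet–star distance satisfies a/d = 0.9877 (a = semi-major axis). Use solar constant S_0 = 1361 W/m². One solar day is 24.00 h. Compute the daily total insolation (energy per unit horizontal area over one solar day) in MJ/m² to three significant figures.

30.3 MJ/m²

cos h₀ = −tan(-12.5°) tan(+17.600°) = 0.0703, h₀ = 1.5004 rad.
Bracket: h₀ sin ϕ sin δ + cos ϕ cos δ sin h₀ = 1.5004×-0.21644×0.30237 + 0.97630×0.95319×0.99752 = -0.098194 + 0.928292 = 0.830098.
Inverse-square distance factor (a/d)² = 0.9877² = 0.975551.
Q̄ = (S_0/π) × 0.975551 × [bracket] = (1361/π) × 0.975551 × 0.830098 = 350.82 W/m².
Daily total = Q̄ × 24.00 h × 3600 s/h = 350.82 × 24.00 × 3600 / 10⁶ = 30.31 MJ/m².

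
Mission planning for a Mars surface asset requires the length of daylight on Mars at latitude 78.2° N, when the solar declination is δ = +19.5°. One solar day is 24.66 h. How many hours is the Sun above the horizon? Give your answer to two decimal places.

Sunrise equation: cos h₀ = −tan ϕ · tan δ = -1.6951 ≤ −1, so the Sun never sets (polar day) and h₀ = π.
Daylight = 2h₀/(2π) × 24.66 h = (3.1416/π) × 24.66 = 24.66 h.

24.66 h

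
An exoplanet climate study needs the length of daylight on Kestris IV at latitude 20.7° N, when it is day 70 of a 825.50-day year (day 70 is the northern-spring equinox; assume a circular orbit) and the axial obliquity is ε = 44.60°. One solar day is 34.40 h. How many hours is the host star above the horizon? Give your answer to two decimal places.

Solar longitude: L_s = 360° × (70 − 70)/825.50 = 0.000°.
sin δ = sin 44.60° × sin 0.000° = 0.00000, so δ = +0.000°.
cos h₀ = −tan ϕ · tan δ = −tan(+20.7°) × tan(+0.000°) = -0.0000, so h₀ = 1.5708 rad = 90.00°.
Daylight = 2h₀/(2π) × 34.40 h = (1.5708/π) × 34.40 = 17.20 h.

17.20 h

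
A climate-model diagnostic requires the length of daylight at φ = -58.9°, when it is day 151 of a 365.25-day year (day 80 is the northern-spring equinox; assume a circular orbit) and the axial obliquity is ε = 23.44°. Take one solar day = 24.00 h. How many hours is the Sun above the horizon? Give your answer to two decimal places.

6.41 h

Solar longitude: λ_s = 360° × (151 − 80)/365.25 = 69.979°.
sin δ = sin 23.44° × sin 69.979° = 0.37375, so δ = +21.947°.
cos H₀ = −tan φ · tan δ = −tan(-58.9°) × tan(+21.947°) = 0.6680, so H₀ = 0.8393 rad = 48.09°.
Daylight = 2H₀/(2π) × 24.00 h = (0.8393/π) × 24.00 = 6.41 h.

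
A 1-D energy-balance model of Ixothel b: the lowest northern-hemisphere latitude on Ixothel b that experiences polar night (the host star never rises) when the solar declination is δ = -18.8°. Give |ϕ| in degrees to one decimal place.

|ϕ| = 71.2°

Polar night requires cos h₀ = −tan ϕ tan δ ≥ 1, i.e. tan ϕ tan δ ≤ −1.
The boundary is |tan ϕ| · |tan δ| = 1, so |ϕ| = 90° − |δ| = 90° − 18.8° = 71.2° in the northern hemisphere.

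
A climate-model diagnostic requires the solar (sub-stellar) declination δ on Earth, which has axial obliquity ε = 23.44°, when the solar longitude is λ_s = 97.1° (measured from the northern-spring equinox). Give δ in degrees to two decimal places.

sin δ = sin ε · sin λ_s = sin 23.44° × sin 97.1° = 0.394738.
δ = arcsin(0.394738) = +23.25°.

δ = +23.25°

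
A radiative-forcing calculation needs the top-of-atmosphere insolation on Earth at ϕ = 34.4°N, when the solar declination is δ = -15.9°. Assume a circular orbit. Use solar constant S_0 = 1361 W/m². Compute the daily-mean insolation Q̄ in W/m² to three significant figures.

Q̄ ≈ 245 W/m²

cos h₀ = −tan(+34.4°) tan(-15.900°) = 0.1950, h₀ = 1.3745 rad.
Bracket: h₀ sin ϕ sin δ + cos ϕ cos δ sin h₀ = 1.3745×0.56497×-0.27396 + 0.82511×0.96174×0.98079 = -0.212744 + 0.778297 = 0.565553.
Q̄ = (S_0/π) × [bracket] = (1361/π) × 0.565553 = 245.0 W/m².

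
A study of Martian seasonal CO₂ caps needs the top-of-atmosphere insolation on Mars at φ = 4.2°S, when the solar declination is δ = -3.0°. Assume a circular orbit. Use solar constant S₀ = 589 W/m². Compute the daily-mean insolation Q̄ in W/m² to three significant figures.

cos H₀ = −tan(-4.2°) tan(-3.000°) = -0.0038, H₀ = 1.5746 rad.
Bracket: H₀ sin φ sin δ + cos φ cos δ sin H₀ = 1.5746×-0.07324×-0.05234 + 0.99731×0.99863×0.99999 = 0.006036 + 0.995934 = 1.001970.
Q̄ = (S₀/π) × [bracket] = (589/π) × 1.001970 = 187.9 W/m².

Q̄ ≈ 188 W/m²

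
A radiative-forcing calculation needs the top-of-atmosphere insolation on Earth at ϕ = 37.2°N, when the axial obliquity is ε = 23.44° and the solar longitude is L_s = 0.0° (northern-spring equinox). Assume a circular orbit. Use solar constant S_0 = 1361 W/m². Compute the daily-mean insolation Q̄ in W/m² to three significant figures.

Q̄ ≈ 345 W/m²

Solar declination: sin δ = sin ε · sin L_s = sin 23.44° × sin 0.0° = 0.00000, so δ = +0.000°.
cos h₀ = −tan(+37.2°) tan(+0.000°) = -0.0000, h₀ = 1.5708 rad.
Bracket: h₀ sin ϕ sin δ + cos ϕ cos δ sin h₀ = 1.5708×0.60460×0.00000 + 0.79653×1.00000×1.00000 = 0.000000 + 0.796530 = 0.796530.
Q̄ = (S_0/π) × [bracket] = (1361/π) × 0.796530 = 345.1 W/m².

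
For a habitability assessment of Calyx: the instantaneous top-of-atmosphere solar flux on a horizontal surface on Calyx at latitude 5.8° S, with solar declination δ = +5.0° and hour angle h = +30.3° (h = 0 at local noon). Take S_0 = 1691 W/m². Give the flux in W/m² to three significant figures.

cos θ_z = sin ϕ sin δ + cos ϕ cos δ cos h = -0.008808 + 0.855707 = 0.846899.
Flux = S_0 · cos θ_z = 1691 × 0.846899 = 1432 W/m².

1.43e+03 W/m²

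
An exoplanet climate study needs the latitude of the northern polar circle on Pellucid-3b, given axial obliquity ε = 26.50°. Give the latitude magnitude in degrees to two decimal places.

The polar circle is the lowest latitude that experiences at least one full rotation of continuous daylight at the northern-summer solstice; it lies at |φ| = 90° − ε = 90° − 26.50° = 63.50°.

63.50°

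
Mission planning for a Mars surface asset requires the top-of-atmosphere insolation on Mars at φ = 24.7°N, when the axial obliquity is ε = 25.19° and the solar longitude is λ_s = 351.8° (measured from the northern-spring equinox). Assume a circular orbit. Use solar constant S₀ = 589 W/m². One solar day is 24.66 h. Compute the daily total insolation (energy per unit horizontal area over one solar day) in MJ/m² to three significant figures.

Solar declination: sin δ = sin ε · sin λ_s = sin 25.19° × sin 351.8° = -0.06071, so δ = -3.480°.
cos H₀ = −tan(+24.7°) tan(-3.480°) = 0.0280, H₀ = 1.5428 rad.
Bracket: H₀ sin φ sin δ + cos φ cos δ sin H₀ = 1.5428×0.41787×-0.06071 + 0.90851×0.99816×0.99961 = -0.039139 + 0.906485 = 0.867346.
Q̄ = (S₀/π) × [bracket] = (589/π) × 0.867346 = 162.61 W/m².
Daily total = Q̄ × 24.66 h × 3600 s/h = 162.61 × 24.66 × 3600 / 10⁶ = 14.44 MJ/m².

14.4 MJ/m²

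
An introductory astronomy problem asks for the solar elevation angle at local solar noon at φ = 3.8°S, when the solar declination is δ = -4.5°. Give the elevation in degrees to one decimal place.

89.3°

At local noon the hour angle is zero, so the zenith angle equals |φ − δ| = |-3.8° − (-4.500°)| = 0.700°.
Elevation = 90° − 0.700° = 89.3°.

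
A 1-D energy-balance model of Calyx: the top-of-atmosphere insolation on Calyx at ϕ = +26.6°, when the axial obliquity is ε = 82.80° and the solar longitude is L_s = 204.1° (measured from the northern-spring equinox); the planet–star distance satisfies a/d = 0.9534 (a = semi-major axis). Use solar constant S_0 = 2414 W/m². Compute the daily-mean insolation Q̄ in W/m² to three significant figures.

Solar declination: sin δ = sin ε · sin L_s = sin 82.80° × sin 204.1° = -0.40511, so δ = -23.898°.
cos h₀ = −tan(+26.6°) tan(-23.898°) = 0.2219, h₀ = 1.3470 rad.
Bracket: h₀ sin ϕ sin δ + cos ϕ cos δ sin h₀ = 1.3470×0.44776×-0.40511 + 0.89415×0.91427×0.97507 = -0.244335 + 0.797114 = 0.552779.
Inverse-square distance factor (a/d)² = 0.9534² = 0.908972.
Q̄ = (S_0/π) × 0.908972 × [bracket] = (2414/π) × 0.908972 × 0.552779 = 386.1 W/m².

Q̄ ≈ 386 W/m²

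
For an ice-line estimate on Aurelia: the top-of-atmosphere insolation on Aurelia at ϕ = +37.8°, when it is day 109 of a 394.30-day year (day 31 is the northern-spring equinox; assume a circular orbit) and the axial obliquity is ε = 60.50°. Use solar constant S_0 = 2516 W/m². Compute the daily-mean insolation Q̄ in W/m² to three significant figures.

Q̄ ≈ 1.27e+03 W/m²

Solar longitude: L_s = 360° × (109 − 31)/394.30 = 71.215°.
sin δ = sin 60.50° × sin 71.215° = 0.82399, so δ = +55.487°.
cos h₀ = −tan(+37.8°) tan(+55.487°) = -1.1281 ≤ −1 ⇒ polar day, h₀ = π.
Bracket: h₀ sin ϕ sin δ + cos ϕ cos δ sin h₀ = 3.1416×0.61291×0.82399 + 0.79016×0.56660×0.00000 = 1.586608 + 0.000000 = 1.586608.
Q̄ = (S_0/π) × [bracket] = (2516/π) × 1.586608 = 1271 W/m².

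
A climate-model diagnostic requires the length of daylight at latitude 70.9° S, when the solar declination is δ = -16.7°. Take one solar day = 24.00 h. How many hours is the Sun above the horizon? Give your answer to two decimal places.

20.01 h

cos H₀ = −tan φ · tan δ = −tan(-70.9°) × tan(-16.700°) = -0.8664, so H₀ = 2.6187 rad = 150.04°.
Daylight = 2H₀/(2π) × 24.00 h = (2.6187/π) × 24.00 = 20.01 h.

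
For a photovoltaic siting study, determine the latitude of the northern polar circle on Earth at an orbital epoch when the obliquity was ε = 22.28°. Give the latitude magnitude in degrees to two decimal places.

The polar circle is the lowest latitude that experiences at least one full rotation of continuous daylight at the northern-summer solstice; it lies at |ϕ| = 90° − ε = 90° − 22.28° = 67.72°.

67.72°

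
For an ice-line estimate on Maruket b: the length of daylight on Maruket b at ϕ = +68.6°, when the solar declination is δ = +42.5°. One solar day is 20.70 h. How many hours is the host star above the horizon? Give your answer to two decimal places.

Sunrise equation: cos h₀ = −tan ϕ · tan δ = -2.3382 ≤ −1, so the host star never sets (polar day) and h₀ = π.
Daylight = 2h₀/(2π) × 20.70 h = (3.1416/π) × 20.70 = 20.70 h.

20.70 h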